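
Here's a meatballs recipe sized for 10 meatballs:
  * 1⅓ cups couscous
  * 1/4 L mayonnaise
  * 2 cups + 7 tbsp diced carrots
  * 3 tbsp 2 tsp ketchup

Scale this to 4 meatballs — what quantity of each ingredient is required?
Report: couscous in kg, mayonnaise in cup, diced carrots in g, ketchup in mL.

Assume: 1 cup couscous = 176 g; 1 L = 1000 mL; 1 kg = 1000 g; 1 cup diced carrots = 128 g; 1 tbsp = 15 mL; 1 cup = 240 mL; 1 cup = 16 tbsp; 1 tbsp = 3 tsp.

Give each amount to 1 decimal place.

Scaling factor: 4/10 = 2/5 = 0.4.
couscous: 4/3 cup × 2/5 × 176 g/cup ÷ 1000 g/kg ≈ 0.1 kg
mayonnaise: 0.25 L × 2/5 × 1000 mL/L ÷ 240 mL/cup ≈ 0.4 cup
diced carrots: (2 cup + 7 tbsp = 2.4375 cup) × 2/5 × 128 g/cup = 124.8 g
ketchup: (3 tbsp + 2 tsp = 11/3 tbsp) × 2/5 × 15 mL/tbsp = 22.0 mL

couscous: 0.1 kg; mayonnaise: 0.4 cup; diced carrots: 124.8 g; ketchup: 22.0 mL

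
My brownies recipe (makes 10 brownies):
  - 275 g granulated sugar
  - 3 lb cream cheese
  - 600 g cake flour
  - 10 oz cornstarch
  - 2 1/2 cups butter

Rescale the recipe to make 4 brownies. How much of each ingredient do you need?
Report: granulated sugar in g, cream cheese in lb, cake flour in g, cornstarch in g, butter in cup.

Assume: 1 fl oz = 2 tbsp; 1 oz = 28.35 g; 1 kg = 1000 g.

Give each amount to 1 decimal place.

Scaling factor: 4/10 = 2/5 = 0.4.
granulated sugar: 275 g × 2/5 = 110.0 g
cream cheese: 3 lb × 2/5 = 1.2 lb
cake flour: 600 g × 2/5 = 240.0 g
cornstarch: 10 oz × 2/5 × 28.35 g/oz = 113.4 g
butter: 2.5 cup × 2/5 = 1.0 cup

granulated sugar: 110.0 g; cream cheese: 1.2 lb; cake flour: 240.0 g; cornstarch: 113.4 g; butter: 1.0 cup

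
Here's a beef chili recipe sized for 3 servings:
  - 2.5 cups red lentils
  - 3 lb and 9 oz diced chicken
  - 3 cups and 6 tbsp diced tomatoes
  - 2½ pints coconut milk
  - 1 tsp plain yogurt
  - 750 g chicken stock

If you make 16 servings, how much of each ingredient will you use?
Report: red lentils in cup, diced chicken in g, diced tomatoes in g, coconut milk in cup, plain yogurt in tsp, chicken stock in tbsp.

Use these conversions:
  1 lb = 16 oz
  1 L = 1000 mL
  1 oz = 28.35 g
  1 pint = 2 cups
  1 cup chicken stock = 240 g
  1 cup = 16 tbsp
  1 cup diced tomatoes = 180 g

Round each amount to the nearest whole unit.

red lentils: 13 cup; diced chicken: 8618 g; diced tomatoes: 3240 g; coconut milk: 27 cup; plain yogurt: 5 tsp; chicken stock: 267 tbsp

Scaling factor: 16/3.
red lentils: 2.5 cup × 16/3 ≈ 13 cup
diced chicken: (3 lb + 9 oz = 3.5625 lb) × 16/3 × 16 oz/lb × 28.35 g/oz ≈ 8618 g
diced tomatoes: (3 cup + 6 tbsp = 3.375 cup) × 16/3 × 180 g/cup = 3240 g
coconut milk: 2.5 pint × 16/3 × 2 cup/pint ≈ 27 cup
plain yogurt: 1 tsp × 16/3 ≈ 5 tsp
chicken stock: 750 g × 16/3 ÷ 240 g/cup × 16 tbsp/cup ≈ 267 tbsp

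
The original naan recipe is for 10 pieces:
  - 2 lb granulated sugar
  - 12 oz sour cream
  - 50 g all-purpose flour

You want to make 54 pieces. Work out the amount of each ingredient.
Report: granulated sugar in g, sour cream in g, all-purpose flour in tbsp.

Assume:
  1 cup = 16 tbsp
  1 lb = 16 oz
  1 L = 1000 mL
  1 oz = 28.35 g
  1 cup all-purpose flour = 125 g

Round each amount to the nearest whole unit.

Scaling factor: 54/10 = 27/5 = 5.4.
granulated sugar: 2 lb × 27/5 × 16 oz/lb × 28.35 g/oz ≈ 4899 g
sour cream: 12 oz × 27/5 × 28.35 g/oz ≈ 1837 g
all-purpose flour: 50 g × 27/5 ÷ 125 g/cup × 16 tbsp/cup ≈ 35 tbsp

granulated sugar: 4899 g; sour cream: 1837 g; all-purpose flour: 35 tbsp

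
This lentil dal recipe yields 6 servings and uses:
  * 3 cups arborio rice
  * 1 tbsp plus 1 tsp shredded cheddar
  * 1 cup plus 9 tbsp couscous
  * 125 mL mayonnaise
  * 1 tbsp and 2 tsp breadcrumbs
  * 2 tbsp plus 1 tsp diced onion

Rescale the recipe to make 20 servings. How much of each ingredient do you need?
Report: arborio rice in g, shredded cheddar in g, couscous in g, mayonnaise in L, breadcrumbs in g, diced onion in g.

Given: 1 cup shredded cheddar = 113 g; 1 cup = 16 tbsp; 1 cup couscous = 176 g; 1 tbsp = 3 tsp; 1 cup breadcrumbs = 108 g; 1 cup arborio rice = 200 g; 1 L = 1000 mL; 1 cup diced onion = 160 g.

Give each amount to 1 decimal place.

Scaling factor: 20/6 = 10/3.
arborio rice: 3 cup × 10/3 × 200 g/cup = 2000.0 g
shredded cheddar: (1 tbsp + 1 tsp = 4/3 tbsp) × 10/3 ÷ 16 tbsp/cup × 113 g/cup ≈ 31.4 g
couscous: (1 cup + 9 tbsp = 1.5625 cup) × 10/3 × 176 g/cup ≈ 916.7 g
mayonnaise: 125 mL × 10/3 ÷ 1000 mL/L ≈ 0.4 L
breadcrumbs: (1 tbsp + 2 tsp = 5/3 tbsp) × 10/3 ÷ 16 tbsp/cup × 108 g/cup = 37.5 g
diced onion: (2 tbsp + 1 tsp = 7/3 tbsp) × 10/3 ÷ 16 tbsp/cup × 160 g/cup ≈ 77.8 g

arborio rice: 2000.0 g; shredded cheddar: 31.4 g; couscous: 916.7 g; mayonnaise: 0.4 L; breadcrumbs: 37.5 g; diced onion: 77.8 g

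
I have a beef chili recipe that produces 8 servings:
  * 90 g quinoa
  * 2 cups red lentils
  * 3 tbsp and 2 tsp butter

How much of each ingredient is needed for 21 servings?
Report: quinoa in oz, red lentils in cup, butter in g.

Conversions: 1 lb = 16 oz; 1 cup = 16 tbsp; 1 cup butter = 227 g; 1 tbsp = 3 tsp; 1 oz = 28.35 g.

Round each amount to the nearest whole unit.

Scaling factor: 21/8 = 2.625.
quinoa: 90 g × 21/8 ÷ 28.35 g/oz ≈ 8 oz
red lentils: 2 cup × 21/8 ≈ 5 cup
butter: (3 tbsp + 2 tsp = 11/3 tbsp) × 21/8 ÷ 16 tbsp/cup × 227 g/cup ≈ 137 g

quinoa: 8 oz; red lentils: 5 cup; butter: 137 g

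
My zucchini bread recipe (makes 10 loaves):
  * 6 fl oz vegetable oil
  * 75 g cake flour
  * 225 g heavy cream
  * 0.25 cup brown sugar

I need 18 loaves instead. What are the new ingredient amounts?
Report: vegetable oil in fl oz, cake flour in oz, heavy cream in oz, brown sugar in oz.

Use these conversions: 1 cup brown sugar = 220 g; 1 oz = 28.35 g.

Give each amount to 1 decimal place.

Scaling factor: 18/10 = 9/5 = 1.8.
vegetable oil: 6 fl oz × 9/5 = 10.8 fl oz
cake flour: 75 g × 9/5 ÷ 28.35 g/oz ≈ 4.8 oz
heavy cream: 225 g × 9/5 ÷ 28.35 g/oz ≈ 14.3 oz
brown sugar: 0.25 cup × 9/5 × 220 g/cup ÷ 28.35 g/oz ≈ 3.5 oz

vegetable oil: 10.8 fl oz; cake flour: 4.8 oz; heavy cream: 14.3 oz; brown sugar: 3.5 oz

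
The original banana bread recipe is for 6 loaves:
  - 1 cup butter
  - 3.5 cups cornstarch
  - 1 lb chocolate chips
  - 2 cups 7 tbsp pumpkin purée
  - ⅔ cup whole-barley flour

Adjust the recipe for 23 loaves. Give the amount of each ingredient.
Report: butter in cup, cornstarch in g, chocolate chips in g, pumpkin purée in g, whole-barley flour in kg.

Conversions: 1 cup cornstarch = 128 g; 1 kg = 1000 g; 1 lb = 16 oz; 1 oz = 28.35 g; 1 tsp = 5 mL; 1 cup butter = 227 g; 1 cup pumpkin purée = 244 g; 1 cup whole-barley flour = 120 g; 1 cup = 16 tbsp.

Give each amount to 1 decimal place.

butter: 3.8 cup; cornstarch: 1717.3 g; chocolate chips: 1738.8 g; pumpkin purée: 2279.9 g; whole-barley flour: 0.3 kg

Scaling factor: 23/6.
butter: 1 cup × 23/6 ≈ 3.8 cup
cornstarch: 3.5 cup × 23/6 × 128 g/cup ≈ 1717.3 g
chocolate chips: 1 lb × 23/6 × 16 oz/lb × 28.35 g/oz = 1738.8 g
pumpkin purée: (2 cup + 7 tbsp = 2.4375 cup) × 23/6 × 244 g/cup ≈ 2279.9 g
whole-barley flour: 2/3 cup × 23/6 × 120 g/cup ÷ 1000 g/kg ≈ 0.3 kg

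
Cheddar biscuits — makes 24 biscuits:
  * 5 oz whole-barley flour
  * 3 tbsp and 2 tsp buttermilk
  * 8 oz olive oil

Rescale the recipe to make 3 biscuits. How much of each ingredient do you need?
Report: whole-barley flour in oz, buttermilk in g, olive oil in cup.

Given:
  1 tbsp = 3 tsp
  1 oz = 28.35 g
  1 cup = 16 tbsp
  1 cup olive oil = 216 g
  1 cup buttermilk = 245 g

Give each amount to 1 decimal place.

whole-barley flour: 0.6 oz; buttermilk: 7.0 g; olive oil: 0.1 cup

Scaling factor: 3/24 = 1/8 = 0.125.
whole-barley flour: 5 oz × 1/8 ≈ 0.6 oz
buttermilk: (3 tbsp + 2 tsp = 11/3 tbsp) × 1/8 ÷ 16 tbsp/cup × 245 g/cup ≈ 7.0 g
olive oil: 8 oz × 1/8 × 28.35 g/oz ÷ 216 g/cup ≈ 0.1 cup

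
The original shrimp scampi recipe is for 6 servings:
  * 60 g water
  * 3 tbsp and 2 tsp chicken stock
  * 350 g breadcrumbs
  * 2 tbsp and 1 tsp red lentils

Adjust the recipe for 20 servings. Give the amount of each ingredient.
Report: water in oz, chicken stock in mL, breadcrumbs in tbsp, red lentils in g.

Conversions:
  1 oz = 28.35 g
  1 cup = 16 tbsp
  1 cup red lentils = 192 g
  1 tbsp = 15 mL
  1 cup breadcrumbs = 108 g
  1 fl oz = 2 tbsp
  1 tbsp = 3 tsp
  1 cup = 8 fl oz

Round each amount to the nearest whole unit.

water: 7 oz; chicken stock: 183 mL; breadcrumbs: 173 tbsp; red lentils: 93 g

Scaling factor: 20/6 = 10/3.
water: 60 g × 10/3 ÷ 28.35 g/oz ≈ 7 oz
chicken stock: (3 tbsp + 2 tsp = 11/3 tbsp) × 10/3 × 15 mL/tbsp ≈ 183 mL
breadcrumbs: 350 g × 10/3 ÷ 108 g/cup × 16 tbsp/cup ≈ 173 tbsp
red lentils: (2 tbsp + 1 tsp = 7/3 tbsp) × 10/3 ÷ 16 tbsp/cup × 192 g/cup ≈ 93 g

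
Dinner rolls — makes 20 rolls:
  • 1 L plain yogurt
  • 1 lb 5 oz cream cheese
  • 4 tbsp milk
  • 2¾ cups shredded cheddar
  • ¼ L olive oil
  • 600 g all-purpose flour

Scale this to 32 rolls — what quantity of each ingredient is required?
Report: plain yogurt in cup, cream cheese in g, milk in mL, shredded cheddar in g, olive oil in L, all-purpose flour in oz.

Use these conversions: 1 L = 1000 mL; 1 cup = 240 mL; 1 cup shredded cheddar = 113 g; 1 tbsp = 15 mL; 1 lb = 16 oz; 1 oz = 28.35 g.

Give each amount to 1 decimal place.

plain yogurt: 6.7 cup; cream cheese: 952.6 g; milk: 96.0 mL; shredded cheddar: 497.2 g; olive oil: 0.4 L; all-purpose flour: 33.9 oz

Scaling factor: 32/20 = 8/5 = 1.6.
plain yogurt: 1 L × 8/5 × 1000 mL/L ÷ 240 mL/cup ≈ 6.7 cup
cream cheese: (1 lb + 5 oz = 1.3125 lb) × 8/5 × 16 oz/lb × 28.35 g/oz ≈ 952.6 g
milk: 4 tbsp × 8/5 × 15 mL/tbsp = 96.0 mL
shredded cheddar: 2.75 cup × 8/5 × 113 g/cup = 497.2 g
olive oil: 0.25 L × 8/5 = 0.4 L
all-purpose flour: 600 g × 8/5 ÷ 28.35 g/oz ≈ 33.9 oz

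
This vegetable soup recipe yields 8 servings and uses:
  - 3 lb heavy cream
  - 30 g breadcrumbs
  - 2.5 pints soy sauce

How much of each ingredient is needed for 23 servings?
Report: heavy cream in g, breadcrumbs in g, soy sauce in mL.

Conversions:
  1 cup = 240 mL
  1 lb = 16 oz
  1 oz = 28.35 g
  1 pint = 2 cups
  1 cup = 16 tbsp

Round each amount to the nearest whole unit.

heavy cream: 3912 g; breadcrumbs: 86 g; soy sauce: 3450 mL

Scaling factor: 23/8 = 2.875.
heavy cream: 3 lb × 23/8 × 16 oz/lb × 28.35 g/oz ≈ 3912 g
breadcrumbs: 30 g × 23/8 ≈ 86 g
soy sauce: 2.5 pint × 23/8 × 2 cup/pint × 240 mL/cup = 3450 mL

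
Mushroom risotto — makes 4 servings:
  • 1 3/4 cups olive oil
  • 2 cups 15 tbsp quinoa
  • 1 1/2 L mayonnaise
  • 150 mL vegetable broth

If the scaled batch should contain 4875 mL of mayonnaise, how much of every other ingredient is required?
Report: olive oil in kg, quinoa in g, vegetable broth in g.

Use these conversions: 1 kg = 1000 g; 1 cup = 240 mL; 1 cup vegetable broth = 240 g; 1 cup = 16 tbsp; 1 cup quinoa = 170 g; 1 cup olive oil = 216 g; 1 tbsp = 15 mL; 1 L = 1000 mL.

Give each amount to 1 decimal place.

olive oil: 1.2 kg; quinoa: 1623.0 g; vegetable broth: 487.5 g

The original recipe has 1500 mL of mayonnaise, so the scaling factor is 4875 ÷ 1500 = 13/4 = 3.25.
olive oil: 1.75 cup × 13/4 × 216 g/cup ÷ 1000 g/kg ≈ 1.2 kg
quinoa: (2 cup + 15 tbsp = 2.9375 cup) × 13/4 × 170 g/cup ≈ 1623.0 g
vegetable broth: 150 mL × 13/4 ÷ 240 mL/cup × 240 g/cup = 487.5 g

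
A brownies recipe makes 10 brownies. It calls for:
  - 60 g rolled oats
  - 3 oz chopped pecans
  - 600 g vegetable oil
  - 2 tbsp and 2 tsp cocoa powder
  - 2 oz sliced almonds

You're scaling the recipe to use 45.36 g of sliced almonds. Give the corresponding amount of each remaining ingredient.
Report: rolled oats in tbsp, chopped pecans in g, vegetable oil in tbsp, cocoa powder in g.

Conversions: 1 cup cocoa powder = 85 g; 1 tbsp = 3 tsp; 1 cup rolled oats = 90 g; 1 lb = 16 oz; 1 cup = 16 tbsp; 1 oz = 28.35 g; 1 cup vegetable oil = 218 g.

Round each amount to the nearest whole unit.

rolled oats: 9 tbsp; chopped pecans: 68 g; vegetable oil: 35 tbsp; cocoa powder: 11 g

The original recipe has 56.7 g of sliced almonds, so the scaling factor is 45.36 ÷ 56.7 = 4/5 = 0.8.
rolled oats: 60 g × 4/5 ÷ 90 g/cup × 16 tbsp/cup ≈ 9 tbsp
chopped pecans: 3 oz × 4/5 × 28.35 g/oz ≈ 68 g
vegetable oil: 600 g × 4/5 ÷ 218 g/cup × 16 tbsp/cup ≈ 35 tbsp
cocoa powder: (2 tbsp + 2 tsp = 8/3 tbsp) × 4/5 ÷ 16 tbsp/cup × 85 g/cup ≈ 11 g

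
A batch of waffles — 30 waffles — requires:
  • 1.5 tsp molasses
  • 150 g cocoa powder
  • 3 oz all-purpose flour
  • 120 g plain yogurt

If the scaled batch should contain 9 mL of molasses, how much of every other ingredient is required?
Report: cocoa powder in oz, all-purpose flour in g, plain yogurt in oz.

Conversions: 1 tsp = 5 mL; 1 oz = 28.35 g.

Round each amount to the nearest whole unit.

The original recipe has 7.5 mL of molasses, so the scaling factor is 9 ÷ 7.5 = 6/5 = 1.2.
cocoa powder: 150 g × 6/5 ÷ 28.35 g/oz ≈ 6 oz
all-purpose flour: 3 oz × 6/5 × 28.35 g/oz ≈ 102 g
plain yogurt: 120 g × 6/5 ÷ 28.35 g/oz ≈ 5 oz

cocoa powder: 6 oz; all-purpose flour: 102 g; plain yogurt: 5 oz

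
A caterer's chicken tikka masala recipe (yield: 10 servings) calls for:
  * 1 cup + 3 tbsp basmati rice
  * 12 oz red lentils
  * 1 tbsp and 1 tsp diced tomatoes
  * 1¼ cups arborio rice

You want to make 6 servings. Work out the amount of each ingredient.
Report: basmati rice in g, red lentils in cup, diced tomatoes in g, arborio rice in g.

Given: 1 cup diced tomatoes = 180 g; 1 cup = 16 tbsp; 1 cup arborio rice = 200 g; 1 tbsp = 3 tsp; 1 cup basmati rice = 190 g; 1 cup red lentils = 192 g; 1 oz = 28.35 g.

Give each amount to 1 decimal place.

Scaling factor: 6/10 = 3/5 = 0.6.
basmati rice: (1 cup + 3 tbsp = 1.1875 cup) × 3/5 × 190 g/cup ≈ 135.4 g
red lentils: 12 oz × 3/5 × 28.35 g/oz ÷ 192 g/cup ≈ 1.1 cup
diced tomatoes: (1 tbsp + 1 tsp = 4/3 tbsp) × 3/5 ÷ 16 tbsp/cup × 180 g/cup = 9.0 g
arborio rice: 1.25 cup × 3/5 × 200 g/cup = 150.0 g

basmati rice: 135.4 g; red lentils: 1.1 cup; diced tomatoes: 9.0 g; arborio rice: 150.0 g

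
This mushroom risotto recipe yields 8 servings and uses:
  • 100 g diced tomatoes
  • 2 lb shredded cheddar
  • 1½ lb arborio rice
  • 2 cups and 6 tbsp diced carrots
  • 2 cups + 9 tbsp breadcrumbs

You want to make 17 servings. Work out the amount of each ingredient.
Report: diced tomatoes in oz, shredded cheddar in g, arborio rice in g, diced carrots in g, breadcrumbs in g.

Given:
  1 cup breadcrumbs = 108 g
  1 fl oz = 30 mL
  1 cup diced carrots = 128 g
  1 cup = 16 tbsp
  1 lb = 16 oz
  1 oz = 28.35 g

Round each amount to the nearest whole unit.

Scaling factor: 17/8 = 2.125.
diced tomatoes: 100 g × 17/8 ÷ 28.35 g/oz ≈ 7 oz
shredded cheddar: 2 lb × 17/8 × 16 oz/lb × 28.35 g/oz ≈ 1928 g
arborio rice: 1.5 lb × 17/8 × 16 oz/lb × 28.35 g/oz ≈ 1446 g
diced carrots: (2 cup + 6 tbsp = 2.375 cup) × 17/8 × 128 g/cup = 646 g
breadcrumbs: (2 cup + 9 tbsp = 2.5625 cup) × 17/8 × 108 g/cup ≈ 588 g

diced tomatoes: 7 oz; shredded cheddar: 1928 g; arborio rice: 1446 g; diced carrots: 646 g; breadcrumbs: 588 g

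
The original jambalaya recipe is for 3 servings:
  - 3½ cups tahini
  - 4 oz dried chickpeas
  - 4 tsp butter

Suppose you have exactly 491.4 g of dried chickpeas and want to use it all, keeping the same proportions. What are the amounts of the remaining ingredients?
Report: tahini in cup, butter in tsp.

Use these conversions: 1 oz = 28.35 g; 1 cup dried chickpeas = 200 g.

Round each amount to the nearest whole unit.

tahini: 15 cup; butter: 17 tsp

The original recipe has 113.4 g of dried chickpeas, so the scaling factor is 491.4 ÷ 113.4 = 13/3.
tahini: 3.5 cup × 13/3 ≈ 15 cup
butter: 4 tsp × 13/3 ≈ 17 tsp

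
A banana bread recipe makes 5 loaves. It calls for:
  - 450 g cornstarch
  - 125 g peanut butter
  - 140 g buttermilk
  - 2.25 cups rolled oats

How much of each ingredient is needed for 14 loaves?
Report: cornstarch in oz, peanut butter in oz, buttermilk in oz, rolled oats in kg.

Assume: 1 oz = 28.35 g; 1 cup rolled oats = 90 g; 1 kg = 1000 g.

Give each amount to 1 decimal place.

Scaling factor: 14/5 = 2.8.
cornstarch: 450 g × 14/5 ÷ 28.35 g/oz ≈ 44.4 oz
peanut butter: 125 g × 14/5 ÷ 28.35 g/oz ≈ 12.3 oz
buttermilk: 140 g × 14/5 ÷ 28.35 g/oz ≈ 13.8 oz
rolled oats: 2.25 cup × 14/5 × 90 g/cup ÷ 1000 g/kg ≈ 0.6 kg

cornstarch: 44.4 oz; peanut butter: 12.3 oz; buttermilk: 13.8 oz; rolled oats: 0.6 kg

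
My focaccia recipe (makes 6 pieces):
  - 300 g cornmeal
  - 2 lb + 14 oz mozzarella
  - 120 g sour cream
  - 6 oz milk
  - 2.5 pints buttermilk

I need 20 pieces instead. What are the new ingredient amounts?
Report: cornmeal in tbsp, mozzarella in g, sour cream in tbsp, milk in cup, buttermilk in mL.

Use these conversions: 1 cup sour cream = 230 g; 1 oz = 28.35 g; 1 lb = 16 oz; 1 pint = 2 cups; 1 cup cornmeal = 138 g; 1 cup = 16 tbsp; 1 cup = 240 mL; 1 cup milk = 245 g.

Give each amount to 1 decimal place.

cornmeal: 115.9 tbsp; mozzarella: 4347.0 g; sour cream: 27.8 tbsp; milk: 2.3 cup; buttermilk: 4000.0 mL

Scaling factor: 20/6 = 10/3.
cornmeal: 300 g × 10/3 ÷ 138 g/cup × 16 tbsp/cup ≈ 115.9 tbsp
mozzarella: (2 lb + 14 oz = 2.875 lb) × 10/3 × 16 oz/lb × 28.35 g/oz = 4347.0 g
sour cream: 120 g × 10/3 ÷ 230 g/cup × 16 tbsp/cup ≈ 27.8 tbsp
milk: 6 oz × 10/3 × 28.35 g/oz ÷ 245 g/cup ≈ 2.3 cup
buttermilk: 2.5 pint × 10/3 × 2 cup/pint × 240 mL/cup = 4000.0 mL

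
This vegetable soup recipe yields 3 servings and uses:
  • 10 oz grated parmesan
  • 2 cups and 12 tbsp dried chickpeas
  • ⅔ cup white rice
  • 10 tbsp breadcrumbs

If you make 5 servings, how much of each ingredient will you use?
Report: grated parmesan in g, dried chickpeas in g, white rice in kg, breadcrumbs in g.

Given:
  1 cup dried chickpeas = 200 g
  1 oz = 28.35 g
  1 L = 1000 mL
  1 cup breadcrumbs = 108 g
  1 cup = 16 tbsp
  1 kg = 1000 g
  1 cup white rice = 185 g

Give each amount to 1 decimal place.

grated parmesan: 472.5 g; dried chickpeas: 916.7 g; white rice: 0.2 kg; breadcrumbs: 112.5 g

Scaling factor: 5/3.
grated parmesan: 10 oz × 5/3 × 28.35 g/oz = 472.5 g
dried chickpeas: (2 cup + 12 tbsp = 2.75 cup) × 5/3 × 200 g/cup ≈ 916.7 g
white rice: 2/3 cup × 5/3 × 185 g/cup ÷ 1000 g/kg ≈ 0.2 kg
breadcrumbs: 10 tbsp × 5/3 ÷ 16 tbsp/cup × 108 g/cup = 112.5 g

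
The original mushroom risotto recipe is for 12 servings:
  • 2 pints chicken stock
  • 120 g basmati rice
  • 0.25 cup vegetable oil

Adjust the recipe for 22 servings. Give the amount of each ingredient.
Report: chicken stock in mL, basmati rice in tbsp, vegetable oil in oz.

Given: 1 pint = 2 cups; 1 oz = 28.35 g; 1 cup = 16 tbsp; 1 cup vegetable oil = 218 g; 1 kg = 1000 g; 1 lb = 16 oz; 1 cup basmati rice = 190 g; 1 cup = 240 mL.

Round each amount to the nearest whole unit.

chicken stock: 1760 mL; basmati rice: 19 tbsp; vegetable oil: 4 oz

Scaling factor: 22/12 = 11/6.
chicken stock: 2 pint × 11/6 × 2 cup/pint × 240 mL/cup = 1760 mL
basmati rice: 120 g × 11/6 ÷ 190 g/cup × 16 tbsp/cup ≈ 19 tbsp
vegetable oil: 0.25 cup × 11/6 × 218 g/cup ÷ 28.35 g/oz ≈ 4 oz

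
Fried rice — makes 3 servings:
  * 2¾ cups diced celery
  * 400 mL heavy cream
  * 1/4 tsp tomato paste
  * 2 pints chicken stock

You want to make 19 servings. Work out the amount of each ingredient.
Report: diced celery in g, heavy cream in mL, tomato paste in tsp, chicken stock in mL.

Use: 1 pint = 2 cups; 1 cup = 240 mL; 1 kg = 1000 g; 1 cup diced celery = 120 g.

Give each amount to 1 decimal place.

diced celery: 2090.0 g; heavy cream: 2533.3 mL; tomato paste: 1.6 tsp; chicken stock: 6080.0 mL

Scaling factor: 19/3.
diced celery: 2.75 cup × 19/3 × 120 g/cup = 2090.0 g
heavy cream: 400 mL × 19/3 ≈ 2533.3 mL
tomato paste: 0.25 tsp × 19/3 ≈ 1.6 tsp
chicken stock: 2 pint × 19/3 × 2 cup/pint × 240 mL/cup = 6080.0 mL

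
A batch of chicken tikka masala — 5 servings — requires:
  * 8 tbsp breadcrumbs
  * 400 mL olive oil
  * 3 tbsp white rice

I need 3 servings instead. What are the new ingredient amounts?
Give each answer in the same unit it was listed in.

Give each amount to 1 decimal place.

Scaling factor: 3/5 = 0.6.
breadcrumbs: 8 tbsp × 3/5 = 4.8 tbsp
olive oil: 400 mL × 3/5 = 240.0 mL
white rice: 3 tbsp × 3/5 = 1.8 tbsp

breadcrumbs: 4.8 tbsp; olive oil: 240.0 mL; white rice: 1.8 tbsp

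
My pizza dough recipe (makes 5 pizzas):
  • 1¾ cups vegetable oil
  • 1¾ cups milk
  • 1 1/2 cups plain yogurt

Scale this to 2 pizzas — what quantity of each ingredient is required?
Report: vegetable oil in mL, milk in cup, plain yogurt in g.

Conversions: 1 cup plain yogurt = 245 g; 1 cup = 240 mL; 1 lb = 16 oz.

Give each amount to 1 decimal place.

vegetable oil: 168.0 mL; milk: 0.7 cup; plain yogurt: 147.0 g

Scaling factor: 2/5 = 0.4.
vegetable oil: 1.75 cup × 2/5 × 240 mL/cup = 168.0 mL
milk: 1.75 cup × 2/5 = 0.7 cup
plain yogurt: 1.5 cup × 2/5 × 245 g/cup = 147.0 g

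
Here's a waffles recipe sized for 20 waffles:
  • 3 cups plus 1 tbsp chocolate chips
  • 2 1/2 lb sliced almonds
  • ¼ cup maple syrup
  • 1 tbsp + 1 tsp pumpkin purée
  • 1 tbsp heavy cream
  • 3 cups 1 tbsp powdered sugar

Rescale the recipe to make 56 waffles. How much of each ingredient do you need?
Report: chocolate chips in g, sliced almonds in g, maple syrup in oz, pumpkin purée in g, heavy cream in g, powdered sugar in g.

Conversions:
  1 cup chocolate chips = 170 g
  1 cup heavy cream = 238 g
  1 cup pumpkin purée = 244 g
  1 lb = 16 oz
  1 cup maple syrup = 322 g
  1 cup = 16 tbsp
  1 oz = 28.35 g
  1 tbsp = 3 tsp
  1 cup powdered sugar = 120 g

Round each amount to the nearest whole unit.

Scaling factor: 56/20 = 14/5 = 2.8.
chocolate chips: (3 cup + 1 tbsp = 3.0625 cup) × 14/5 × 170 g/cup ≈ 1458 g
sliced almonds: 2.5 lb × 14/5 × 16 oz/lb × 28.35 g/oz ≈ 3175 g
maple syrup: 0.25 cup × 14/5 × 322 g/cup ÷ 28.35 g/oz ≈ 8 oz
pumpkin purée: (1 tbsp + 1 tsp = 4/3 tbsp) × 14/5 ÷ 16 tbsp/cup × 244 g/cup ≈ 57 g
heavy cream: 1 tbsp × 14/5 ÷ 16 tbsp/cup × 238 g/cup ≈ 42 g
powdered sugar: (3 cup + 1 tbsp = 3.0625 cup) × 14/5 × 120 g/cup = 1029 g

chocolate chips: 1458 g; sliced almonds: 3175 g; maple syrup: 8 oz; pumpkin purée: 57 g; heavy cream: 42 g; powdered sugar: 1029 g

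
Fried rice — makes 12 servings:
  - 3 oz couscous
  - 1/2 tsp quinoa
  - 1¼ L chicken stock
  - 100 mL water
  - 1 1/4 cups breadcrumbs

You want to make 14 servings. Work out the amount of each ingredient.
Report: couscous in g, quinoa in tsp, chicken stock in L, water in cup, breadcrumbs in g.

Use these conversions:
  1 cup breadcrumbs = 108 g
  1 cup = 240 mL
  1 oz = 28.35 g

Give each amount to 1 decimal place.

Scaling factor: 14/12 = 7/6.
couscous: 3 oz × 7/6 × 28.35 g/oz ≈ 99.2 g
quinoa: 0.5 tsp × 7/6 ≈ 0.6 tsp
chicken stock: 1.25 L × 7/6 ≈ 1.5 L
water: 100 mL × 7/6 ÷ 240 mL/cup ≈ 0.5 cup
breadcrumbs: 1.25 cup × 7/6 × 108 g/cup = 157.5 g

couscous: 99.2 g; quinoa: 0.6 tsp; chicken stock: 1.5 L; water: 0.5 cup; breadcrumbs: 157.5 g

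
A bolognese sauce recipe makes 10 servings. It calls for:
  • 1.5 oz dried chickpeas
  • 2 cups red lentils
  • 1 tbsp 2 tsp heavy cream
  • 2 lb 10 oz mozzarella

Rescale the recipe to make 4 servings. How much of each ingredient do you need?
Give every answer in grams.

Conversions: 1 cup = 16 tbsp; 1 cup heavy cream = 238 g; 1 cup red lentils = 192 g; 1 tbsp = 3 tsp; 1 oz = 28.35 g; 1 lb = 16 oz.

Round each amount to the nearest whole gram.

dried chickpeas: 17 g; red lentils: 154 g; heavy cream: 10 g; mozzarella: 476 g

Scaling factor: 4/10 = 2/5 = 0.4.
dried chickpeas: 1.5 oz × 2/5 × 28.35 g/oz ≈ 17 g
red lentils: 2 cup × 2/5 × 192 g/cup ≈ 154 g
heavy cream: (1 tbsp + 2 tsp = 5/3 tbsp) × 2/5 ÷ 16 tbsp/cup × 238 g/cup ≈ 10 g
mozzarella: (2 lb + 10 oz = 2.625 lb) × 2/5 × 16 oz/lb × 28.35 g/oz ≈ 476 g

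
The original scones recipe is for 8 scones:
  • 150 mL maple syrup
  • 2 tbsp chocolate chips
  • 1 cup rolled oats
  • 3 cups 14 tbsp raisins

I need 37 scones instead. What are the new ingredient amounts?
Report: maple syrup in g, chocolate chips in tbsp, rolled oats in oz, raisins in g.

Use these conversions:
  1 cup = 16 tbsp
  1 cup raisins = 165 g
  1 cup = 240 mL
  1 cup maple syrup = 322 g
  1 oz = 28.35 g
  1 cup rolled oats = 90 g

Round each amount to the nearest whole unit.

Scaling factor: 37/8 = 4.625.
maple syrup: 150 mL × 37/8 ÷ 240 mL/cup × 322 g/cup ≈ 931 g
chocolate chips: 2 tbsp × 37/8 ≈ 9 tbsp
rolled oats: 1 cup × 37/8 × 90 g/cup ÷ 28.35 g/oz ≈ 15 oz
raisins: (3 cup + 14 tbsp = 3.875 cup) × 37/8 × 165 g/cup ≈ 2957 g

maple syrup: 931 g; chocolate chips: 9 tbsp; rolled oats: 15 oz; raisins: 2957 g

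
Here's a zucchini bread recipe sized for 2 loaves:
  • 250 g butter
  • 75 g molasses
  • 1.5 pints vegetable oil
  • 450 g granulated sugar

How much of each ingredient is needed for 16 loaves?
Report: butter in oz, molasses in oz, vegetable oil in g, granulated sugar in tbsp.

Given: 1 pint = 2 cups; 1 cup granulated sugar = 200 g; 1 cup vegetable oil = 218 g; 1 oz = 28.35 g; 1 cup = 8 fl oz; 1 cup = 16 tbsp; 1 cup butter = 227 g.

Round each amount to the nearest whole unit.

butter: 71 oz; molasses: 21 oz; vegetable oil: 5232 g; granulated sugar: 288 tbsp

Scaling factor: 16/2 = 8.
butter: 250 g × 8 ÷ 28.35 g/oz ≈ 71 oz
molasses: 75 g × 8 ÷ 28.35 g/oz ≈ 21 oz
vegetable oil: 1.5 pint × 8 × 2 cup/pint × 218 g/cup = 5232 g
granulated sugar: 450 g × 8 ÷ 200 g/cup × 16 tbsp/cup = 288 tbsp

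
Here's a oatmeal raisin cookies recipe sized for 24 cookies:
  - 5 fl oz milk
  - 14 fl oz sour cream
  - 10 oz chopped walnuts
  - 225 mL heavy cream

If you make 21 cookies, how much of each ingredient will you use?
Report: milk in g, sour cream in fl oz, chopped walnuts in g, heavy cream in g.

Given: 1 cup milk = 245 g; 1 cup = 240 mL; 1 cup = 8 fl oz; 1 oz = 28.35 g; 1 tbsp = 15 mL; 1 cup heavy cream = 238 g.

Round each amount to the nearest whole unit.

Scaling factor: 21/24 = 7/8 = 0.875.
milk: 5 fl oz × 7/8 ÷ 8 fl oz/cup × 245 g/cup ≈ 134 g
sour cream: 14 fl oz × 7/8 ≈ 12 fl oz
chopped walnuts: 10 oz × 7/8 × 28.35 g/oz ≈ 248 g
heavy cream: 225 mL × 7/8 ÷ 240 mL/cup × 238 g/cup ≈ 195 g

milk: 134 g; sour cream: 12 fl oz; chopped walnuts: 248 g; heavy cream: 195 g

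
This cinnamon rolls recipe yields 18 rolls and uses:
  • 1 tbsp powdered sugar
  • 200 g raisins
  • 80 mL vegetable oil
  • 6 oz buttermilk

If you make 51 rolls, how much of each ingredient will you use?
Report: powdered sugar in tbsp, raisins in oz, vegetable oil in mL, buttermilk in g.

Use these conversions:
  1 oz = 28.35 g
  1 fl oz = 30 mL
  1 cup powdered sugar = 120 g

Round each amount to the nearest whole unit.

powdered sugar: 3 tbsp; raisins: 20 oz; vegetable oil: 227 mL; buttermilk: 482 g

Scaling factor: 51/18 = 17/6.
powdered sugar: 1 tbsp × 17/6 ≈ 3 tbsp
raisins: 200 g × 17/6 ÷ 28.35 g/oz ≈ 20 oz
vegetable oil: 80 mL × 17/6 ≈ 227 mL
buttermilk: 6 oz × 17/6 × 28.35 g/oz ≈ 482 g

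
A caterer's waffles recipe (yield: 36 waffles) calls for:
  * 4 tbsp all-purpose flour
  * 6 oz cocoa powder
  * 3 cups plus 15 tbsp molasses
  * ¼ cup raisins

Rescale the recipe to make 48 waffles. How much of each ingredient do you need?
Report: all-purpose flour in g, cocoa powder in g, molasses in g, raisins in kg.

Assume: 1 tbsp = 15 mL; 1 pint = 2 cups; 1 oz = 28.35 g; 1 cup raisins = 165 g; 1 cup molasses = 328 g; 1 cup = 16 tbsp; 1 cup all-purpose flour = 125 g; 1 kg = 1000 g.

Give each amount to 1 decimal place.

all-purpose flour: 41.7 g; cocoa powder: 226.8 g; molasses: 1722.0 g; raisins: 0.1 kg

Scaling factor: 48/36 = 4/3.
all-purpose flour: 4 tbsp × 4/3 ÷ 16 tbsp/cup × 125 g/cup ≈ 41.7 g
cocoa powder: 6 oz × 4/3 × 28.35 g/oz = 226.8 g
molasses: (3 cup + 15 tbsp = 3.9375 cup) × 4/3 × 328 g/cup = 1722.0 g
raisins: 0.25 cup × 4/3 × 165 g/cup ÷ 1000 g/kg ≈ 0.1 kg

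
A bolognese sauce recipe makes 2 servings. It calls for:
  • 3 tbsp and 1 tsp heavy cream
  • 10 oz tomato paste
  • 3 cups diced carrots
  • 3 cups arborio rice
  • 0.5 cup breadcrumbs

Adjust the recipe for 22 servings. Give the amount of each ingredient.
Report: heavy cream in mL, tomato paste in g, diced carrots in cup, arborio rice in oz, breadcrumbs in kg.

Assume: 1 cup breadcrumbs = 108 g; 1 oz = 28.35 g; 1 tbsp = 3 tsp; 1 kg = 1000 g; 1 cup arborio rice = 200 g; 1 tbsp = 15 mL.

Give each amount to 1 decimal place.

Scaling factor: 22/2 = 11.
heavy cream: (3 tbsp + 1 tsp = 10/3 tbsp) × 11 × 15 mL/tbsp = 550.0 mL
tomato paste: 10 oz × 11 × 28.35 g/oz = 3118.5 g
diced carrots: 3 cup × 11 = 33.0 cup
arborio rice: 3 cup × 11 × 200 g/cup ÷ 28.35 g/oz ≈ 232.8 oz
breadcrumbs: 0.5 cup × 11 × 108 g/cup ÷ 1000 g/kg ≈ 0.6 kg

heavy cream: 550.0 mL; tomato paste: 3118.5 g; diced carrots: 33.0 cup; arborio rice: 232.8 oz; breadcrumbs: 0.6 kg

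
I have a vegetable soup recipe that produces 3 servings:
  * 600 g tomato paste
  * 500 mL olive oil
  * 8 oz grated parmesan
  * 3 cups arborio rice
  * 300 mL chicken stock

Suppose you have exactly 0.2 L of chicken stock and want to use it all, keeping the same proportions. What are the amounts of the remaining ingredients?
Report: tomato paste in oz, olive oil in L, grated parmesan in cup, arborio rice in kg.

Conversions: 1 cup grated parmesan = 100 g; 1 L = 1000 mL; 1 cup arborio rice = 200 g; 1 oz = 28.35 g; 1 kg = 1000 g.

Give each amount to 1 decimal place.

tomato paste: 14.1 oz; olive oil: 0.3 L; grated parmesan: 1.5 cup; arborio rice: 0.4 kg

The original recipe has 0.3 L of chicken stock, so the scaling factor is 0.2 ÷ 0.3 = 2/3.
tomato paste: 600 g × 2/3 ÷ 28.35 g/oz ≈ 14.1 oz
olive oil: 500 mL × 2/3 ÷ 1000 mL/L ≈ 0.3 L
grated parmesan: 8 oz × 2/3 × 28.35 g/oz ÷ 100 g/cup ≈ 1.5 cup
arborio rice: 3 cup × 2/3 × 200 g/cup ÷ 1000 g/kg = 0.4 kg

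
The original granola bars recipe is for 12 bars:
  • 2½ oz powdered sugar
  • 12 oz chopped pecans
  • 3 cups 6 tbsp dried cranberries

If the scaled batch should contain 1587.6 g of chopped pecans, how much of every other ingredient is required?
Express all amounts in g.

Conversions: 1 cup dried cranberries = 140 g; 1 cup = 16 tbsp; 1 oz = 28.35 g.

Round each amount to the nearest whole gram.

powdered sugar: 331 g; dried cranberries: 2205 g

The original recipe has 340.2 g of chopped pecans, so the scaling factor is 1587.6 ÷ 340.2 = 14/3.
powdered sugar: 2.5 oz × 14/3 × 28.35 g/oz ≈ 331 g
dried cranberries: (3 cup + 6 tbsp = 3.375 cup) × 14/3 × 140 g/cup = 2205 g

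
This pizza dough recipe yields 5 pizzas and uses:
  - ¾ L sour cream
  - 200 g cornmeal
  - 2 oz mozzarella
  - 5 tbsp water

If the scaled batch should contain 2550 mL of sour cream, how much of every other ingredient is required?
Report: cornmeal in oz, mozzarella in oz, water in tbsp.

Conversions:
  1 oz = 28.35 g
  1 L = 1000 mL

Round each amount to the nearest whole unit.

The original recipe has 750 mL of sour cream, so the scaling factor is 2550 ÷ 750 = 17/5 = 3.4.
cornmeal: 200 g × 17/5 ÷ 28.35 g/oz ≈ 24 oz
mozzarella: 2 oz × 17/5 ≈ 7 oz
water: 5 tbsp × 17/5 = 17 tbsp

cornmeal: 24 oz; mozzarella: 7 oz; water: 17 tbsp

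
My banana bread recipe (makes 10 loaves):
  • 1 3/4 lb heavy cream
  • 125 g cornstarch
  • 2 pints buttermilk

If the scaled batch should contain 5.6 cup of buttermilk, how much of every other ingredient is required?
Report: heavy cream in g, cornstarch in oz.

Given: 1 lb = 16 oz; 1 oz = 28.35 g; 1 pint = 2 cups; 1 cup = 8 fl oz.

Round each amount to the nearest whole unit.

The original recipe has 4 cup of buttermilk, so the scaling factor is 5.6 ÷ 4 = 7/5 = 1.4.
heavy cream: 1.75 lb × 7/5 × 16 oz/lb × 28.35 g/oz ≈ 1111 g
cornstarch: 125 g × 7/5 ÷ 28.35 g/oz ≈ 6 oz

heavy cream: 1111 g; cornstarch: 6 oz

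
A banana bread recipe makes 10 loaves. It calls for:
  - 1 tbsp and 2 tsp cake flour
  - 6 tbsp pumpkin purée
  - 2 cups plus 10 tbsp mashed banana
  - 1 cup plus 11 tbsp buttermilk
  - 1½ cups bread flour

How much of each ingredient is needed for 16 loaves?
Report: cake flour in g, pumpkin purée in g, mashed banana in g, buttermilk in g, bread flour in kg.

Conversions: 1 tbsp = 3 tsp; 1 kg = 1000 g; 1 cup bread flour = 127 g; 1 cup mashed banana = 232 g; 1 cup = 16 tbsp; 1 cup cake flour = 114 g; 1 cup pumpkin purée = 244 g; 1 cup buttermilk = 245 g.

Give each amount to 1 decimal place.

Scaling factor: 16/10 = 8/5 = 1.6.
cake flour: (1 tbsp + 2 tsp = 5/3 tbsp) × 8/5 ÷ 16 tbsp/cup × 114 g/cup = 19.0 g
pumpkin purée: 6 tbsp × 8/5 ÷ 16 tbsp/cup × 244 g/cup = 146.4 g
mashed banana: (2 cup + 10 tbsp = 2.625 cup) × 8/5 × 232 g/cup = 974.4 g
buttermilk: (1 cup + 11 tbsp = 1.6875 cup) × 8/5 × 245 g/cup = 661.5 g
bread flour: 1.5 cup × 8/5 × 127 g/cup ÷ 1000 g/kg ≈ 0.3 kg

cake flour: 19.0 g; pumpkin purée: 146.4 g; mashed banana: 974.4 g; buttermilk: 661.5 g; bread flour: 0.3 kg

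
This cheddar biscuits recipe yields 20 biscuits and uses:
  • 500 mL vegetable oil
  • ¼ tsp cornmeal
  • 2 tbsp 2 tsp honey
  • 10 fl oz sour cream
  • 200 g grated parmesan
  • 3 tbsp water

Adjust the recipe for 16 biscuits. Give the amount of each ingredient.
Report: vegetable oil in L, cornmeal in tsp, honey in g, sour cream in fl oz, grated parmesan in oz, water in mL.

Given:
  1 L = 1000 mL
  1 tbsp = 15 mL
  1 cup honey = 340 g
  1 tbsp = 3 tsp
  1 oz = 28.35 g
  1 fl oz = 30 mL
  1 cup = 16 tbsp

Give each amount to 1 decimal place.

vegetable oil: 0.4 L; cornmeal: 0.2 tsp; honey: 45.3 g; sour cream: 8.0 fl oz; grated parmesan: 5.6 oz; water: 36.0 mL

Scaling factor: 16/20 = 4/5 = 0.8.
vegetable oil: 500 mL × 4/5 ÷ 1000 mL/L = 0.4 L
cornmeal: 0.25 tsp × 4/5 = 0.2 tsp
honey: (2 tbsp + 2 tsp = 8/3 tbsp) × 4/5 ÷ 16 tbsp/cup × 340 g/cup ≈ 45.3 g
sour cream: 10 fl oz × 4/5 = 8.0 fl oz
grated parmesan: 200 g × 4/5 ÷ 28.35 g/oz ≈ 5.6 oz
water: 3 tbsp × 4/5 × 15 mL/tbsp = 36.0 mL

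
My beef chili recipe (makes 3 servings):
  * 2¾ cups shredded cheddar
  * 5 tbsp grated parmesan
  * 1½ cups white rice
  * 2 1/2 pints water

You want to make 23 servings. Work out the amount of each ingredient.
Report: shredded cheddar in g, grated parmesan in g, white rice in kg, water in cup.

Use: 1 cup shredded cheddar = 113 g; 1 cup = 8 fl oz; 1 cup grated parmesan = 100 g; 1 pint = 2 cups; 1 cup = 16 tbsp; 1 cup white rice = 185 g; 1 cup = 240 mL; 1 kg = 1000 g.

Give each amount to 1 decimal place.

shredded cheddar: 2382.4 g; grated parmesan: 239.6 g; white rice: 2.1 kg; water: 38.3 cup

Scaling factor: 23/3.
shredded cheddar: 2.75 cup × 23/3 × 113 g/cup ≈ 2382.4 g
grated parmesan: 5 tbsp × 23/3 ÷ 16 tbsp/cup × 100 g/cup ≈ 239.6 g
white rice: 1.5 cup × 23/3 × 185 g/cup ÷ 1000 g/kg ≈ 2.1 kg
water: 2.5 pint × 23/3 × 2 cup/pint ≈ 38.3 cup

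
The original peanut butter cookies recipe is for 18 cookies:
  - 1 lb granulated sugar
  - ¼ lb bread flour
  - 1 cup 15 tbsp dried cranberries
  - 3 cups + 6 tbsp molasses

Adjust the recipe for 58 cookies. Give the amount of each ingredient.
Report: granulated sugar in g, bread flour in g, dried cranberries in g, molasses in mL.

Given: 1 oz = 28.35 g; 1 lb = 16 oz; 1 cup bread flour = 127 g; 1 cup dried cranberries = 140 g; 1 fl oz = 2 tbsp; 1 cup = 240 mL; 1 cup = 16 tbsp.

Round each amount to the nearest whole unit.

Scaling factor: 58/18 = 29/9.
granulated sugar: 1 lb × 29/9 × 16 oz/lb × 28.35 g/oz ≈ 1462 g
bread flour: 0.25 lb × 29/9 × 16 oz/lb × 28.35 g/oz ≈ 365 g
dried cranberries: (1 cup + 15 tbsp = 1.9375 cup) × 29/9 × 140 g/cup ≈ 874 g
molasses: (3 cup + 6 tbsp = 3.375 cup) × 29/9 × 240 mL/cup = 2610 mL

granulated sugar: 1462 g; bread flour: 365 g; dried cranberries: 874 g; molasses: 2610 mL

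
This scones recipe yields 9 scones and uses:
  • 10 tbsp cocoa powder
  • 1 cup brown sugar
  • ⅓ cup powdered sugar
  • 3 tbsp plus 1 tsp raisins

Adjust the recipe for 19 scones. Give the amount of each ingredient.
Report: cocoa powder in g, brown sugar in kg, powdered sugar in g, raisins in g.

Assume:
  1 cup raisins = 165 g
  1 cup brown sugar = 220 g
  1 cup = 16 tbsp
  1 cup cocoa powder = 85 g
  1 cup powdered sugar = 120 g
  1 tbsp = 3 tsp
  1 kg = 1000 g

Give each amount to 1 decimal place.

Scaling factor: 19/9.
cocoa powder: 10 tbsp × 19/9 ÷ 16 tbsp/cup × 85 g/cup ≈ 112.2 g
brown sugar: 1 cup × 19/9 × 220 g/cup ÷ 1000 g/kg ≈ 0.5 kg
powdered sugar: 1/3 cup × 19/9 × 120 g/cup ≈ 84.4 g
raisins: (3 tbsp + 1 tsp = 10/3 tbsp) × 19/9 ÷ 16 tbsp/cup × 165 g/cup ≈ 72.6 g

cocoa powder: 112.2 g; brown sugar: 0.5 kg; powdered sugar: 84.4 g; raisins: 72.6 g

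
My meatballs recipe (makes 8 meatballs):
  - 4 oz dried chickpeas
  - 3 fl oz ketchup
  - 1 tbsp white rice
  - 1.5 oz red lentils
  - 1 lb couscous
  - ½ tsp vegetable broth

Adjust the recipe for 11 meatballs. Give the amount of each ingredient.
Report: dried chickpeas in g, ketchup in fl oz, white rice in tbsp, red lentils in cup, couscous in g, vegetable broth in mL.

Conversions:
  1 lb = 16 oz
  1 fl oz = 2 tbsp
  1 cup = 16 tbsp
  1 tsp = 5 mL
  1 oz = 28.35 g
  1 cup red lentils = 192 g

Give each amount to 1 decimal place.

dried chickpeas: 155.9 g; ketchup: 4.1 fl oz; white rice: 1.4 tbsp; red lentils: 0.3 cup; couscous: 623.7 g; vegetable broth: 3.4 mL

Scaling factor: 11/8 = 1.375.
dried chickpeas: 4 oz × 11/8 × 28.35 g/oz ≈ 155.9 g
ketchup: 3 fl oz × 11/8 ≈ 4.1 fl oz
white rice: 1 tbsp × 11/8 ≈ 1.4 tbsp
red lentils: 1.5 oz × 11/8 × 28.35 g/oz ÷ 192 g/cup ≈ 0.3 cup
couscous: 1 lb × 11/8 × 16 oz/lb × 28.35 g/oz = 623.7 g
vegetable broth: 0.5 tsp × 11/8 × 5 mL/tsp ≈ 3.4 mL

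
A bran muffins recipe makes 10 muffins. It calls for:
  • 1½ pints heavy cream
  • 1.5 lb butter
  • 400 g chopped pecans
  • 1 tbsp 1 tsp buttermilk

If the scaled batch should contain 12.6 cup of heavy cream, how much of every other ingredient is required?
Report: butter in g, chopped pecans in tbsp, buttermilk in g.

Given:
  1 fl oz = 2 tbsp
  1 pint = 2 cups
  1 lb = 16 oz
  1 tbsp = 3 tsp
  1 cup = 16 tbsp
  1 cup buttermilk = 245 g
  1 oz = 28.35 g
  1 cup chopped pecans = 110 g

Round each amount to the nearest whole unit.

The original recipe has 3 cup of heavy cream, so the scaling factor is 12.6 ÷ 3 = 21/5 = 4.2.
butter: 1.5 lb × 21/5 × 16 oz/lb × 28.35 g/oz ≈ 2858 g
chopped pecans: 400 g × 21/5 ÷ 110 g/cup × 16 tbsp/cup ≈ 244 tbsp
buttermilk: (1 tbsp + 1 tsp = 4/3 tbsp) × 21/5 ÷ 16 tbsp/cup × 245 g/cup ≈ 86 g

butter: 2858 g; chopped pecans: 244 tbsp; buttermilk: 86 g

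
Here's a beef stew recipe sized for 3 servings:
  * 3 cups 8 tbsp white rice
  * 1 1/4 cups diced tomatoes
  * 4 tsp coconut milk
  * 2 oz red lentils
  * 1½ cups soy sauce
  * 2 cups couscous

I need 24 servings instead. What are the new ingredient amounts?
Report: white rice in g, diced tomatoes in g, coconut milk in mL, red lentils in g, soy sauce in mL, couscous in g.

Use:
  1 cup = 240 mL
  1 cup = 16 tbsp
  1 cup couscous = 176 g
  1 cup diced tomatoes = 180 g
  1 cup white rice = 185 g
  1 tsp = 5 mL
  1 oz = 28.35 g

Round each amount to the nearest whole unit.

white rice: 5180 g; diced tomatoes: 1800 g; coconut milk: 160 mL; red lentils: 454 g; soy sauce: 2880 mL; couscous: 2816 g

Scaling factor: 24/3 = 8.
white rice: (3 cup + 8 tbsp = 3.5 cup) × 8 × 185 g/cup = 5180 g
diced tomatoes: 1.25 cup × 8 × 180 g/cup = 1800 g
coconut milk: 4 tsp × 8 × 5 mL/tsp = 160 mL
red lentils: 2 oz × 8 × 28.35 g/oz ≈ 454 g
soy sauce: 1.5 cup × 8 × 240 mL/cup = 2880 mL
couscous: 2 cup × 8 × 176 g/cup = 2816 g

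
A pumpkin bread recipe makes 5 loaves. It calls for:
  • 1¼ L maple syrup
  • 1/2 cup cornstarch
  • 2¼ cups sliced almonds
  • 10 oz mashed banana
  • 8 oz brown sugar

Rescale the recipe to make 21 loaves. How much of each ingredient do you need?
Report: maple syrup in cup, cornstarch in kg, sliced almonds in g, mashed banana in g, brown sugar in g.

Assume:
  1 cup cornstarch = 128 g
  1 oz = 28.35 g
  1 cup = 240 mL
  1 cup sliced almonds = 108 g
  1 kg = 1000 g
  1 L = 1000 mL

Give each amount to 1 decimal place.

Scaling factor: 21/5 = 4.2.
maple syrup: 1.25 L × 21/5 × 1000 mL/L ÷ 240 mL/cup ≈ 21.9 cup
cornstarch: 0.5 cup × 21/5 × 128 g/cup ÷ 1000 g/kg ≈ 0.3 kg
sliced almonds: 2.25 cup × 21/5 × 108 g/cup = 1020.6 g
mashed banana: 10 oz × 21/5 × 28.35 g/oz = 1190.7 g
brown sugar: 8 oz × 21/5 × 28.35 g/oz ≈ 952.6 g

maple syrup: 21.9 cup; cornstarch: 0.3 kg; sliced almonds: 1020.6 g; mashed banana: 1190.7 g; brown sugar: 952.6 g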